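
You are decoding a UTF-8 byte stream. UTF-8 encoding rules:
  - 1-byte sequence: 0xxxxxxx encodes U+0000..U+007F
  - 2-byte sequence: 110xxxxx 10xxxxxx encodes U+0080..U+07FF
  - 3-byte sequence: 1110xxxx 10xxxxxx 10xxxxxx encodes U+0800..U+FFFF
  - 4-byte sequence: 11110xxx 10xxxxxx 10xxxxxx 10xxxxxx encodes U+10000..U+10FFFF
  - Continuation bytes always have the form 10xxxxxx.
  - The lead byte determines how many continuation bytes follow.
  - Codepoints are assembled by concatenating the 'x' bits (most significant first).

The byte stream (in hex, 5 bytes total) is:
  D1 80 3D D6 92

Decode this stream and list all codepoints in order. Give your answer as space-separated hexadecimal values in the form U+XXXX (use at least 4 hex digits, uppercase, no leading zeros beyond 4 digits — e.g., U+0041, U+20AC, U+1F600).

Byte[0]=D1: 2-byte lead, need 1 cont bytes. acc=0x11
Byte[1]=80: continuation. acc=(acc<<6)|0x00=0x440
Completed: cp=U+0440 (starts at byte 0)
Byte[2]=3D: 1-byte ASCII. cp=U+003D
Byte[3]=D6: 2-byte lead, need 1 cont bytes. acc=0x16
Byte[4]=92: continuation. acc=(acc<<6)|0x12=0x592
Completed: cp=U+0592 (starts at byte 3)

Answer: U+0440 U+003D U+0592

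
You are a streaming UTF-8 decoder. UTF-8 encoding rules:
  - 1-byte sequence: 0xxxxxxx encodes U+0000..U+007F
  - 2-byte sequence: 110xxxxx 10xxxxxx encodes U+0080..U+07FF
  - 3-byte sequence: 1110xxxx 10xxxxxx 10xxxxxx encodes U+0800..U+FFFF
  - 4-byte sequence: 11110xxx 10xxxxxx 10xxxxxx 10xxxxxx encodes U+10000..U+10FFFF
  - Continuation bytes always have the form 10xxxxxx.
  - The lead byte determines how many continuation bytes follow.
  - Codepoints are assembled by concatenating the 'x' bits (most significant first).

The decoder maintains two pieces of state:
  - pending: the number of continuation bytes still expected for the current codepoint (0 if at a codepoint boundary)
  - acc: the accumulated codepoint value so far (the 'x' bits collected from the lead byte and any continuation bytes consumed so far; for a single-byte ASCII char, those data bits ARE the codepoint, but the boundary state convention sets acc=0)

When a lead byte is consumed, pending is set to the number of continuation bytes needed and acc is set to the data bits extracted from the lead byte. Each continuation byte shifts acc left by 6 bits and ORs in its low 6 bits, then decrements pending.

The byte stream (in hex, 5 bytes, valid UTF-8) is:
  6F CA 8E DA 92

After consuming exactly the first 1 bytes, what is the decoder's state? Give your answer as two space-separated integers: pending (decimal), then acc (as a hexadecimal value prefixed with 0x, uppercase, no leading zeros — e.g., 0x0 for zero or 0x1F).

Byte[0]=6F: 1-byte. pending=0, acc=0x0

Answer: 0 0x0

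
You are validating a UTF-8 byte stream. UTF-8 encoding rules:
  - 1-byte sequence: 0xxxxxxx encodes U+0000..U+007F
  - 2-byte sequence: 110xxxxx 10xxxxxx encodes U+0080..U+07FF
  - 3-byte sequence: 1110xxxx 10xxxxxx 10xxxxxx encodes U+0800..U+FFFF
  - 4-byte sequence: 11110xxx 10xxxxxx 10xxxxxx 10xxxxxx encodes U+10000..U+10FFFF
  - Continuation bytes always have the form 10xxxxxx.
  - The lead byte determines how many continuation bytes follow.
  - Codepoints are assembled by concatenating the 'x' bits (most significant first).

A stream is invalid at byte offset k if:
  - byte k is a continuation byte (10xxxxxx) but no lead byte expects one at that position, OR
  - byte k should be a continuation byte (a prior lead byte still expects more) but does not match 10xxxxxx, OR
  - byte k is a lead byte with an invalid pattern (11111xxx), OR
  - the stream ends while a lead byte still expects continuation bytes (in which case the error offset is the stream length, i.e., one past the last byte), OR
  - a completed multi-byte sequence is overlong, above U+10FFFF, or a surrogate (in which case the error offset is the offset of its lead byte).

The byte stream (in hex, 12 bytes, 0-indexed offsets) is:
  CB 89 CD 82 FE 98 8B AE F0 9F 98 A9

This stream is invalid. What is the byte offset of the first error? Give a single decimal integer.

Byte[0]=CB: 2-byte lead, need 1 cont bytes. acc=0xB
Byte[1]=89: continuation. acc=(acc<<6)|0x09=0x2C9
Completed: cp=U+02C9 (starts at byte 0)
Byte[2]=CD: 2-byte lead, need 1 cont bytes. acc=0xD
Byte[3]=82: continuation. acc=(acc<<6)|0x02=0x342
Completed: cp=U+0342 (starts at byte 2)
Byte[4]=FE: INVALID lead byte (not 0xxx/110x/1110/11110)

Answer: 4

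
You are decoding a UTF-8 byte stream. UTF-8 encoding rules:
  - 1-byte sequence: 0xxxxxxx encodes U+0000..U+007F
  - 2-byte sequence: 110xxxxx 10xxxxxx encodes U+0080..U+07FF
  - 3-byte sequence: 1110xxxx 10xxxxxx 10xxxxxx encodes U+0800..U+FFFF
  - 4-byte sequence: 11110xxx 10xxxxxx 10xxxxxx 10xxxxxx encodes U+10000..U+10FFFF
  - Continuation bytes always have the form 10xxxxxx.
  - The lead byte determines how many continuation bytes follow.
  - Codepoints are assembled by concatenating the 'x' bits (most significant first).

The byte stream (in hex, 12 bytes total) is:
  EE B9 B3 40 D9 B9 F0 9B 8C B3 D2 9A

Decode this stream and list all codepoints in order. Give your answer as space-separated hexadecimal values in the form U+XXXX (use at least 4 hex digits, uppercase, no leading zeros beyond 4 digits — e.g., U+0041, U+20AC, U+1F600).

Answer: U+EE73 U+0040 U+0679 U+1B333 U+049A

Derivation:
Byte[0]=EE: 3-byte lead, need 2 cont bytes. acc=0xE
Byte[1]=B9: continuation. acc=(acc<<6)|0x39=0x3B9
Byte[2]=B3: continuation. acc=(acc<<6)|0x33=0xEE73
Completed: cp=U+EE73 (starts at byte 0)
Byte[3]=40: 1-byte ASCII. cp=U+0040
Byte[4]=D9: 2-byte lead, need 1 cont bytes. acc=0x19
Byte[5]=B9: continuation. acc=(acc<<6)|0x39=0x679
Completed: cp=U+0679 (starts at byte 4)
Byte[6]=F0: 4-byte lead, need 3 cont bytes. acc=0x0
Byte[7]=9B: continuation. acc=(acc<<6)|0x1B=0x1B
Byte[8]=8C: continuation. acc=(acc<<6)|0x0C=0x6CC
Byte[9]=B3: continuation. acc=(acc<<6)|0x33=0x1B333
Completed: cp=U+1B333 (starts at byte 6)
Byte[10]=D2: 2-byte lead, need 1 cont bytes. acc=0x12
Byte[11]=9A: continuation. acc=(acc<<6)|0x1A=0x49A
Completed: cp=U+049A (starts at byte 10)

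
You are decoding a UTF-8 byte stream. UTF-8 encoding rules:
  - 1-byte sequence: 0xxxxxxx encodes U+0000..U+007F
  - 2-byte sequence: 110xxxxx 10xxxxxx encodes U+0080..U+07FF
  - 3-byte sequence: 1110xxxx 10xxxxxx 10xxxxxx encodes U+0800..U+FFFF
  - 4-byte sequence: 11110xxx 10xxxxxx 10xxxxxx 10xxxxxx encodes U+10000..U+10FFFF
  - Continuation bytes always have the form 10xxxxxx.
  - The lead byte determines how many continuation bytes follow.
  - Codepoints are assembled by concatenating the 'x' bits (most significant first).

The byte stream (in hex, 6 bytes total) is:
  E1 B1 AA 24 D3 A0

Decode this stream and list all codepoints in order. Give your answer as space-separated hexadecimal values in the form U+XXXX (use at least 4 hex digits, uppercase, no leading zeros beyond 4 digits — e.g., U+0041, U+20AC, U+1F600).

Byte[0]=E1: 3-byte lead, need 2 cont bytes. acc=0x1
Byte[1]=B1: continuation. acc=(acc<<6)|0x31=0x71
Byte[2]=AA: continuation. acc=(acc<<6)|0x2A=0x1C6A
Completed: cp=U+1C6A (starts at byte 0)
Byte[3]=24: 1-byte ASCII. cp=U+0024
Byte[4]=D3: 2-byte lead, need 1 cont bytes. acc=0x13
Byte[5]=A0: continuation. acc=(acc<<6)|0x20=0x4E0
Completed: cp=U+04E0 (starts at byte 4)

Answer: U+1C6A U+0024 U+04E0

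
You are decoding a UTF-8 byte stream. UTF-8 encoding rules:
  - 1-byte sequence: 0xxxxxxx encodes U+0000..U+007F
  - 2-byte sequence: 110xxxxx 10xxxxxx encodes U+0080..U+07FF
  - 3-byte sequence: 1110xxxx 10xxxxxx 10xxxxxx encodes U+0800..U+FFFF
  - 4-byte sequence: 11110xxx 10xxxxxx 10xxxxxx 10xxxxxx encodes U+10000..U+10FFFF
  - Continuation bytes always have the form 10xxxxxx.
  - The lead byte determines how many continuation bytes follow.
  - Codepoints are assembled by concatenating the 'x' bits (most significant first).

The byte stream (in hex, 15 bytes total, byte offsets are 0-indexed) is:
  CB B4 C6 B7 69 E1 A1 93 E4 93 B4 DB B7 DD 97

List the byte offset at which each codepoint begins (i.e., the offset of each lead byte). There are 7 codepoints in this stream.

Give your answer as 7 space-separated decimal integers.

Byte[0]=CB: 2-byte lead, need 1 cont bytes. acc=0xB
Byte[1]=B4: continuation. acc=(acc<<6)|0x34=0x2F4
Completed: cp=U+02F4 (starts at byte 0)
Byte[2]=C6: 2-byte lead, need 1 cont bytes. acc=0x6
Byte[3]=B7: continuation. acc=(acc<<6)|0x37=0x1B7
Completed: cp=U+01B7 (starts at byte 2)
Byte[4]=69: 1-byte ASCII. cp=U+0069
Byte[5]=E1: 3-byte lead, need 2 cont bytes. acc=0x1
Byte[6]=A1: continuation. acc=(acc<<6)|0x21=0x61
Byte[7]=93: continuation. acc=(acc<<6)|0x13=0x1853
Completed: cp=U+1853 (starts at byte 5)
Byte[8]=E4: 3-byte lead, need 2 cont bytes. acc=0x4
Byte[9]=93: continuation. acc=(acc<<6)|0x13=0x113
Byte[10]=B4: continuation. acc=(acc<<6)|0x34=0x44F4
Completed: cp=U+44F4 (starts at byte 8)
Byte[11]=DB: 2-byte lead, need 1 cont bytes. acc=0x1B
Byte[12]=B7: continuation. acc=(acc<<6)|0x37=0x6F7
Completed: cp=U+06F7 (starts at byte 11)
Byte[13]=DD: 2-byte lead, need 1 cont bytes. acc=0x1D
Byte[14]=97: continuation. acc=(acc<<6)|0x17=0x757
Completed: cp=U+0757 (starts at byte 13)

Answer: 0 2 4 5 8 11 13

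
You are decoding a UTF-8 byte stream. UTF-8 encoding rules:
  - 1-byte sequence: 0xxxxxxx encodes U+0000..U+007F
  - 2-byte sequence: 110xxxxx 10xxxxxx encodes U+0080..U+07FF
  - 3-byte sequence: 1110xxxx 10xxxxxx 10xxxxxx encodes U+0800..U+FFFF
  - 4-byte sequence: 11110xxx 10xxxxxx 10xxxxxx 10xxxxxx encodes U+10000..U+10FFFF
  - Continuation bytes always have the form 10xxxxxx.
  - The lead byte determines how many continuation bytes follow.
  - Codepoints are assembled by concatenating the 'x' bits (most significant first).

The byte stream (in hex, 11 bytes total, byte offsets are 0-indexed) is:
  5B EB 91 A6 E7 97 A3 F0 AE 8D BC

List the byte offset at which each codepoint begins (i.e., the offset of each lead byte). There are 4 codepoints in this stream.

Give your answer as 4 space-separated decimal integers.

Answer: 0 1 4 7

Derivation:
Byte[0]=5B: 1-byte ASCII. cp=U+005B
Byte[1]=EB: 3-byte lead, need 2 cont bytes. acc=0xB
Byte[2]=91: continuation. acc=(acc<<6)|0x11=0x2D1
Byte[3]=A6: continuation. acc=(acc<<6)|0x26=0xB466
Completed: cp=U+B466 (starts at byte 1)
Byte[4]=E7: 3-byte lead, need 2 cont bytes. acc=0x7
Byte[5]=97: continuation. acc=(acc<<6)|0x17=0x1D7
Byte[6]=A3: continuation. acc=(acc<<6)|0x23=0x75E3
Completed: cp=U+75E3 (starts at byte 4)
Byte[7]=F0: 4-byte lead, need 3 cont bytes. acc=0x0
Byte[8]=AE: continuation. acc=(acc<<6)|0x2E=0x2E
Byte[9]=8D: continuation. acc=(acc<<6)|0x0D=0xB8D
Byte[10]=BC: continuation. acc=(acc<<6)|0x3C=0x2E37C
Completed: cp=U+2E37C (starts at byte 7)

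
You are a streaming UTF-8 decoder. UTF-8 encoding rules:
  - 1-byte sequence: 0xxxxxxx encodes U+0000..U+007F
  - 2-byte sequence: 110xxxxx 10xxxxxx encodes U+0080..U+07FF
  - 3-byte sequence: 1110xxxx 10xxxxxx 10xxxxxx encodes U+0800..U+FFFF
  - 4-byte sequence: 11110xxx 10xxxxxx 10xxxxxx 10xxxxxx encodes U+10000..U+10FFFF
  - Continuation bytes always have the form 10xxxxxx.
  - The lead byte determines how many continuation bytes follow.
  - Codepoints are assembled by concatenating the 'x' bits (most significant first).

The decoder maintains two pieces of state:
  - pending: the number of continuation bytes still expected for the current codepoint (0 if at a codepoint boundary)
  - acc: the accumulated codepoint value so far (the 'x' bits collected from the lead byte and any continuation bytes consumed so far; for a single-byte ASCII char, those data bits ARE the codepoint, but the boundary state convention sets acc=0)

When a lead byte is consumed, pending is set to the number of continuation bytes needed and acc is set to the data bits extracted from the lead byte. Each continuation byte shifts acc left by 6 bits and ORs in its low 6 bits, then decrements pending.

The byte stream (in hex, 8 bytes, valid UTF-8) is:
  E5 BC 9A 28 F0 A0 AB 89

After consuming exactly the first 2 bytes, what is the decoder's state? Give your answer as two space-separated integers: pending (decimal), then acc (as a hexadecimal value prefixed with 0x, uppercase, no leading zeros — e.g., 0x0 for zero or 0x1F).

Answer: 1 0x17C

Derivation:
Byte[0]=E5: 3-byte lead. pending=2, acc=0x5
Byte[1]=BC: continuation. acc=(acc<<6)|0x3C=0x17C, pending=1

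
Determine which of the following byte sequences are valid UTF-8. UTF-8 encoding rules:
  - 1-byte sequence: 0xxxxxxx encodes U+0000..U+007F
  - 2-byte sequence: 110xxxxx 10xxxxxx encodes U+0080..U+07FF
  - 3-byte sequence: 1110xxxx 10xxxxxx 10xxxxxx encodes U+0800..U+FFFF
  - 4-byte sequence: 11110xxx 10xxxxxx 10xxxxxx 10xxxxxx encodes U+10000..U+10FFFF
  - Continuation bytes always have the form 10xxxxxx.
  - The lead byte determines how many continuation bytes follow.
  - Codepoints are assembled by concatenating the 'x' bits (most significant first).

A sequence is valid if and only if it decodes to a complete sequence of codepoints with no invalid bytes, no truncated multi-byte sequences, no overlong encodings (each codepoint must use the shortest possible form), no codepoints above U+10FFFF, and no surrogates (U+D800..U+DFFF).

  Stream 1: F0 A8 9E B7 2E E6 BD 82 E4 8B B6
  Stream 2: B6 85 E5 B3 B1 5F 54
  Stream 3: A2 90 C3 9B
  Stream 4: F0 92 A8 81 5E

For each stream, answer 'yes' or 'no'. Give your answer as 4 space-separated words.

Answer: yes no no yes

Derivation:
Stream 1: decodes cleanly. VALID
Stream 2: error at byte offset 0. INVALID
Stream 3: error at byte offset 0. INVALID
Stream 4: decodes cleanly. VALID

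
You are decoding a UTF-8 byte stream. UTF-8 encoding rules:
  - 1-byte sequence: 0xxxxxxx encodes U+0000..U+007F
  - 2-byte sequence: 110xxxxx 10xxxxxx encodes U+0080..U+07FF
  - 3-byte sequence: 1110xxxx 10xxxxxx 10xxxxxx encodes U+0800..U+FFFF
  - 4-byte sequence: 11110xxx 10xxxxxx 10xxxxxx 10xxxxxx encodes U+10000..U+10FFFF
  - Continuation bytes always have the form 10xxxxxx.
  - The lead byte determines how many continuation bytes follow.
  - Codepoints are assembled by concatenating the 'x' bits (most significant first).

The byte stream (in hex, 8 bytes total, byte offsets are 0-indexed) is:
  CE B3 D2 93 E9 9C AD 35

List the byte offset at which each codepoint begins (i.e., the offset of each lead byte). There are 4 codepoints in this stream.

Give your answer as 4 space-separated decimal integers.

Answer: 0 2 4 7

Derivation:
Byte[0]=CE: 2-byte lead, need 1 cont bytes. acc=0xE
Byte[1]=B3: continuation. acc=(acc<<6)|0x33=0x3B3
Completed: cp=U+03B3 (starts at byte 0)
Byte[2]=D2: 2-byte lead, need 1 cont bytes. acc=0x12
Byte[3]=93: continuation. acc=(acc<<6)|0x13=0x493
Completed: cp=U+0493 (starts at byte 2)
Byte[4]=E9: 3-byte lead, need 2 cont bytes. acc=0x9
Byte[5]=9C: continuation. acc=(acc<<6)|0x1C=0x25C
Byte[6]=AD: continuation. acc=(acc<<6)|0x2D=0x972D
Completed: cp=U+972D (starts at byte 4)
Byte[7]=35: 1-byte ASCII. cp=U+0035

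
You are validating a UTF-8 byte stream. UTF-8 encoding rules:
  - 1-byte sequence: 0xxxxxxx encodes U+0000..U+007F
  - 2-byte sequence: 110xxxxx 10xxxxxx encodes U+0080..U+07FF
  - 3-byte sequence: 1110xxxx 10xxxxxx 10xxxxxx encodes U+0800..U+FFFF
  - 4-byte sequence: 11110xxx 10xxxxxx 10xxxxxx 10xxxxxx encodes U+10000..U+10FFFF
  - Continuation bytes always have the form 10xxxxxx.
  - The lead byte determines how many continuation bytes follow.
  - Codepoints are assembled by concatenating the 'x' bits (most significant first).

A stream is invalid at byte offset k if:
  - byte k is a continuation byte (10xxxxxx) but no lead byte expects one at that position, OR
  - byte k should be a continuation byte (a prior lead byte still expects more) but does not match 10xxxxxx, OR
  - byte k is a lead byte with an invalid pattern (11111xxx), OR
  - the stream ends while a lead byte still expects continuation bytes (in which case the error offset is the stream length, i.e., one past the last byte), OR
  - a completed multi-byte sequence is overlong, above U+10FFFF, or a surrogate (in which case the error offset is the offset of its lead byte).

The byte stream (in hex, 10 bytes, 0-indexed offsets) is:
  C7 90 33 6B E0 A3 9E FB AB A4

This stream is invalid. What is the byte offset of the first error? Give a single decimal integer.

Answer: 7

Derivation:
Byte[0]=C7: 2-byte lead, need 1 cont bytes. acc=0x7
Byte[1]=90: continuation. acc=(acc<<6)|0x10=0x1D0
Completed: cp=U+01D0 (starts at byte 0)
Byte[2]=33: 1-byte ASCII. cp=U+0033
Byte[3]=6B: 1-byte ASCII. cp=U+006B
Byte[4]=E0: 3-byte lead, need 2 cont bytes. acc=0x0
Byte[5]=A3: continuation. acc=(acc<<6)|0x23=0x23
Byte[6]=9E: continuation. acc=(acc<<6)|0x1E=0x8DE
Completed: cp=U+08DE (starts at byte 4)
Byte[7]=FB: INVALID lead byte (not 0xxx/110x/1110/11110)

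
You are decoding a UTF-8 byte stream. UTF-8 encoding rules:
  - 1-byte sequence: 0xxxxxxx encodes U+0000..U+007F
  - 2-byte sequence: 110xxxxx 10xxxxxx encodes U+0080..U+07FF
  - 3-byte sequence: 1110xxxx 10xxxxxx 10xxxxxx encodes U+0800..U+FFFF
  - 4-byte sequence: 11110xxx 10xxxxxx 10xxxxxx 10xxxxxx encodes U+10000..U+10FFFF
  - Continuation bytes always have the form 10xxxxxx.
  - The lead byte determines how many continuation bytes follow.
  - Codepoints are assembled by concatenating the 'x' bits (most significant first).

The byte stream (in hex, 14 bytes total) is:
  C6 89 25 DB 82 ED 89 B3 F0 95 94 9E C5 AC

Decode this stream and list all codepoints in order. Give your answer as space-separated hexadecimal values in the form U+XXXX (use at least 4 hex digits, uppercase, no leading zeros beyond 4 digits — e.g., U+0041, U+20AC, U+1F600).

Byte[0]=C6: 2-byte lead, need 1 cont bytes. acc=0x6
Byte[1]=89: continuation. acc=(acc<<6)|0x09=0x189
Completed: cp=U+0189 (starts at byte 0)
Byte[2]=25: 1-byte ASCII. cp=U+0025
Byte[3]=DB: 2-byte lead, need 1 cont bytes. acc=0x1B
Byte[4]=82: continuation. acc=(acc<<6)|0x02=0x6C2
Completed: cp=U+06C2 (starts at byte 3)
Byte[5]=ED: 3-byte lead, need 2 cont bytes. acc=0xD
Byte[6]=89: continuation. acc=(acc<<6)|0x09=0x349
Byte[7]=B3: continuation. acc=(acc<<6)|0x33=0xD273
Completed: cp=U+D273 (starts at byte 5)
Byte[8]=F0: 4-byte lead, need 3 cont bytes. acc=0x0
Byte[9]=95: continuation. acc=(acc<<6)|0x15=0x15
Byte[10]=94: continuation. acc=(acc<<6)|0x14=0x554
Byte[11]=9E: continuation. acc=(acc<<6)|0x1E=0x1551E
Completed: cp=U+1551E (starts at byte 8)
Byte[12]=C5: 2-byte lead, need 1 cont bytes. acc=0x5
Byte[13]=AC: continuation. acc=(acc<<6)|0x2C=0x16C
Completed: cp=U+016C (starts at byte 12)

Answer: U+0189 U+0025 U+06C2 U+D273 U+1551E U+016C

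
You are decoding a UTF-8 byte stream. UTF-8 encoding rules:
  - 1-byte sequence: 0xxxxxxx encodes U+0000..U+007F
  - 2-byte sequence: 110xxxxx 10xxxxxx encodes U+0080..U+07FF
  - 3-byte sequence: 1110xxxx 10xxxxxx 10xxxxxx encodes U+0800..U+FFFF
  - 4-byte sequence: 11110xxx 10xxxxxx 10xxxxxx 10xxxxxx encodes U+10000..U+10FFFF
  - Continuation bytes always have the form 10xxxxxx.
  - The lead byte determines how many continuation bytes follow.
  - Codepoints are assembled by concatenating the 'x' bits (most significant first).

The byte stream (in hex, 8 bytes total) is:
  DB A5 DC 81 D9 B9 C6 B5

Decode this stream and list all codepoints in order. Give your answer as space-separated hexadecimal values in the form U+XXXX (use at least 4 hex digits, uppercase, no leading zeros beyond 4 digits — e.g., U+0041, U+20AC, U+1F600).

Answer: U+06E5 U+0701 U+0679 U+01B5

Derivation:
Byte[0]=DB: 2-byte lead, need 1 cont bytes. acc=0x1B
Byte[1]=A5: continuation. acc=(acc<<6)|0x25=0x6E5
Completed: cp=U+06E5 (starts at byte 0)
Byte[2]=DC: 2-byte lead, need 1 cont bytes. acc=0x1C
Byte[3]=81: continuation. acc=(acc<<6)|0x01=0x701
Completed: cp=U+0701 (starts at byte 2)
Byte[4]=D9: 2-byte lead, need 1 cont bytes. acc=0x19
Byte[5]=B9: continuation. acc=(acc<<6)|0x39=0x679
Completed: cp=U+0679 (starts at byte 4)
Byte[6]=C6: 2-byte lead, need 1 cont bytes. acc=0x6
Byte[7]=B5: continuation. acc=(acc<<6)|0x35=0x1B5
Completed: cp=U+01B5 (starts at byte 6)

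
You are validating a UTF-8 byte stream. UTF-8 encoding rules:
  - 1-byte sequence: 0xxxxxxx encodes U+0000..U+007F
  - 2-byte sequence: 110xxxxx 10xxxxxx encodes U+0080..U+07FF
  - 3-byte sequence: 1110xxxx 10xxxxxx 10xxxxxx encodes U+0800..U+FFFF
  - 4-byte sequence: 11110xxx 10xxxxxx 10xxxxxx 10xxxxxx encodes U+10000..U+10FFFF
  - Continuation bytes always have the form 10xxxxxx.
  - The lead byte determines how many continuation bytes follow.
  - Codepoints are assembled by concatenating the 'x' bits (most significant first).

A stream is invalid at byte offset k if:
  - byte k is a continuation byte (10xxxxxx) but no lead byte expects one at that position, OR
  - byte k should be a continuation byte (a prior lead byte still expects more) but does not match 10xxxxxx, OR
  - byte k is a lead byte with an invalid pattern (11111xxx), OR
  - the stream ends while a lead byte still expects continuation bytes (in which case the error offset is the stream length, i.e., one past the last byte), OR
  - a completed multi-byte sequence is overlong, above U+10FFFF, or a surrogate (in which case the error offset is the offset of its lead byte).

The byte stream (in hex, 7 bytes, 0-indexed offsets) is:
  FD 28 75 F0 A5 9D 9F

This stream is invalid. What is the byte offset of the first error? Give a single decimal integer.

Byte[0]=FD: INVALID lead byte (not 0xxx/110x/1110/11110)

Answer: 0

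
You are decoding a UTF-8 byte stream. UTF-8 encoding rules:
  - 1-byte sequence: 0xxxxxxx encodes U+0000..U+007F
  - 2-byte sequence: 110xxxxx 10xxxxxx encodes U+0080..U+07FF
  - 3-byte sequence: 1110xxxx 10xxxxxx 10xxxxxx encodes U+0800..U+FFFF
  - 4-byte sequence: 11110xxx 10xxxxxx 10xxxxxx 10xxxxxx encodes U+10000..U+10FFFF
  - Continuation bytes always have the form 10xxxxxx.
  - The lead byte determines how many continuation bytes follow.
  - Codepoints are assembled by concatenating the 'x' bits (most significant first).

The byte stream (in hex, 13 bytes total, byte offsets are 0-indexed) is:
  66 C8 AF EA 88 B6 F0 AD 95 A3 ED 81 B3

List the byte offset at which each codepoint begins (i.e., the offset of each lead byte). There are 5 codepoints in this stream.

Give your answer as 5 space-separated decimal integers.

Answer: 0 1 3 6 10

Derivation:
Byte[0]=66: 1-byte ASCII. cp=U+0066
Byte[1]=C8: 2-byte lead, need 1 cont bytes. acc=0x8
Byte[2]=AF: continuation. acc=(acc<<6)|0x2F=0x22F
Completed: cp=U+022F (starts at byte 1)
Byte[3]=EA: 3-byte lead, need 2 cont bytes. acc=0xA
Byte[4]=88: continuation. acc=(acc<<6)|0x08=0x288
Byte[5]=B6: continuation. acc=(acc<<6)|0x36=0xA236
Completed: cp=U+A236 (starts at byte 3)
Byte[6]=F0: 4-byte lead, need 3 cont bytes. acc=0x0
Byte[7]=AD: continuation. acc=(acc<<6)|0x2D=0x2D
Byte[8]=95: continuation. acc=(acc<<6)|0x15=0xB55
Byte[9]=A3: continuation. acc=(acc<<6)|0x23=0x2D563
Completed: cp=U+2D563 (starts at byte 6)
Byte[10]=ED: 3-byte lead, need 2 cont bytes. acc=0xD
Byte[11]=81: continuation. acc=(acc<<6)|0x01=0x341
Byte[12]=B3: continuation. acc=(acc<<6)|0x33=0xD073
Completed: cp=U+D073 (starts at byte 10)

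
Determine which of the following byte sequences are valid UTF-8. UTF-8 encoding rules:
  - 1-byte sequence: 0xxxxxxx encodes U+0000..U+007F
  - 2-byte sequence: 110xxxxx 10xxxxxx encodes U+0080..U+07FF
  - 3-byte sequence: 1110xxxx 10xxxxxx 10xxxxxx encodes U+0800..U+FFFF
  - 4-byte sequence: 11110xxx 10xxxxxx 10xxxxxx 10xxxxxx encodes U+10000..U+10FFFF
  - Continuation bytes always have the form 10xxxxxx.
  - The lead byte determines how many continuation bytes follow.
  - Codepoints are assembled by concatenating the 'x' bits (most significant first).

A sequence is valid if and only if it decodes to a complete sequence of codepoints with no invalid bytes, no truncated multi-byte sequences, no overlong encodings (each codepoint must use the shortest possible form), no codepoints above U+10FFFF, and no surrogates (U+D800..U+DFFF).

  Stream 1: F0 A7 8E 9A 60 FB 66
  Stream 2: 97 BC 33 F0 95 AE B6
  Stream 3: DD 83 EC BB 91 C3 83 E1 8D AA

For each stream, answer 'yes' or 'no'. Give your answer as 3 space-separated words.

Stream 1: error at byte offset 5. INVALID
Stream 2: error at byte offset 0. INVALID
Stream 3: decodes cleanly. VALID

Answer: no no yes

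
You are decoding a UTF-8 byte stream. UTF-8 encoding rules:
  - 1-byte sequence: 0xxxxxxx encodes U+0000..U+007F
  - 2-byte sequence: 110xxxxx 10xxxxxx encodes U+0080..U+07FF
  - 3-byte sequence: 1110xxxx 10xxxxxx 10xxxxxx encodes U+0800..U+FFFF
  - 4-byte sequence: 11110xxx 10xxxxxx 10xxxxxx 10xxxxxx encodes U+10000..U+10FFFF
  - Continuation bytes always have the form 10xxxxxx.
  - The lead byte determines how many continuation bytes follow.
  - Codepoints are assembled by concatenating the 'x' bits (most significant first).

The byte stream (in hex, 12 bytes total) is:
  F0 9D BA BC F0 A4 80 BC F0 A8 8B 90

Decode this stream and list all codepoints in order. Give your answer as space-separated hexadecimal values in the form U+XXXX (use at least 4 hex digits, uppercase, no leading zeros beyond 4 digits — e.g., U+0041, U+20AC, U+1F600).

Answer: U+1DEBC U+2403C U+282D0

Derivation:
Byte[0]=F0: 4-byte lead, need 3 cont bytes. acc=0x0
Byte[1]=9D: continuation. acc=(acc<<6)|0x1D=0x1D
Byte[2]=BA: continuation. acc=(acc<<6)|0x3A=0x77A
Byte[3]=BC: continuation. acc=(acc<<6)|0x3C=0x1DEBC
Completed: cp=U+1DEBC (starts at byte 0)
Byte[4]=F0: 4-byte lead, need 3 cont bytes. acc=0x0
Byte[5]=A4: continuation. acc=(acc<<6)|0x24=0x24
Byte[6]=80: continuation. acc=(acc<<6)|0x00=0x900
Byte[7]=BC: continuation. acc=(acc<<6)|0x3C=0x2403C
Completed: cp=U+2403C (starts at byte 4)
Byte[8]=F0: 4-byte lead, need 3 cont bytes. acc=0x0
Byte[9]=A8: continuation. acc=(acc<<6)|0x28=0x28
Byte[10]=8B: continuation. acc=(acc<<6)|0x0B=0xA0B
Byte[11]=90: continuation. acc=(acc<<6)|0x10=0x282D0
Completed: cp=U+282D0 (starts at byte 8)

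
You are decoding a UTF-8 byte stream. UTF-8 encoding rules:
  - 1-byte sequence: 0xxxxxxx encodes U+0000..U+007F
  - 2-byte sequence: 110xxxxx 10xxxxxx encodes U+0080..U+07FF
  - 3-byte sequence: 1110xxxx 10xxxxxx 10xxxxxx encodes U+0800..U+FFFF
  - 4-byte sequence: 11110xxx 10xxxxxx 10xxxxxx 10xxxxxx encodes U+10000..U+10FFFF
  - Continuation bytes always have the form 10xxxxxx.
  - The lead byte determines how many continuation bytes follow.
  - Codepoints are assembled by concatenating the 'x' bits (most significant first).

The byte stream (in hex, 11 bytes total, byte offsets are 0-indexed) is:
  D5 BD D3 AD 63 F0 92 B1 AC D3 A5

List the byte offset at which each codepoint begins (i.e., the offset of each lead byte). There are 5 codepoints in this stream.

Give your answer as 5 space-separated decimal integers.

Answer: 0 2 4 5 9

Derivation:
Byte[0]=D5: 2-byte lead, need 1 cont bytes. acc=0x15
Byte[1]=BD: continuation. acc=(acc<<6)|0x3D=0x57D
Completed: cp=U+057D (starts at byte 0)
Byte[2]=D3: 2-byte lead, need 1 cont bytes. acc=0x13
Byte[3]=AD: continuation. acc=(acc<<6)|0x2D=0x4ED
Completed: cp=U+04ED (starts at byte 2)
Byte[4]=63: 1-byte ASCII. cp=U+0063
Byte[5]=F0: 4-byte lead, need 3 cont bytes. acc=0x0
Byte[6]=92: continuation. acc=(acc<<6)|0x12=0x12
Byte[7]=B1: continuation. acc=(acc<<6)|0x31=0x4B1
Byte[8]=AC: continuation. acc=(acc<<6)|0x2C=0x12C6C
Completed: cp=U+12C6C (starts at byte 5)
Byte[9]=D3: 2-byte lead, need 1 cont bytes. acc=0x13
Byte[10]=A5: continuation. acc=(acc<<6)|0x25=0x4E5
Completed: cp=U+04E5 (starts at byte 9)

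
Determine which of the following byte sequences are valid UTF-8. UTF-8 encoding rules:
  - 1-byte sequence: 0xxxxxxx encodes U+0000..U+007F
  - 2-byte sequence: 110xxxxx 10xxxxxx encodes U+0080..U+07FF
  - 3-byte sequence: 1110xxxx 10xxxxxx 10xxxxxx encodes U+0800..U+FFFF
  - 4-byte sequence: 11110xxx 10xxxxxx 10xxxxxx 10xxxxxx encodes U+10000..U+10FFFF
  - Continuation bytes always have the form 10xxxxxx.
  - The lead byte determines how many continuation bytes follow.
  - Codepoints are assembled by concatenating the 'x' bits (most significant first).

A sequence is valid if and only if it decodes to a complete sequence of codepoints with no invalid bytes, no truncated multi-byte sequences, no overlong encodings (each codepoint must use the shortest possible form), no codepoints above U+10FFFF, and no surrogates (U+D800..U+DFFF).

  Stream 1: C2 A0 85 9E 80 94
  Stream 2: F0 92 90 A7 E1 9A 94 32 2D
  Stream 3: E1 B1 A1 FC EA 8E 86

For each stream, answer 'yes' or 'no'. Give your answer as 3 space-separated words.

Stream 1: error at byte offset 2. INVALID
Stream 2: decodes cleanly. VALID
Stream 3: error at byte offset 3. INVALID

Answer: no yes no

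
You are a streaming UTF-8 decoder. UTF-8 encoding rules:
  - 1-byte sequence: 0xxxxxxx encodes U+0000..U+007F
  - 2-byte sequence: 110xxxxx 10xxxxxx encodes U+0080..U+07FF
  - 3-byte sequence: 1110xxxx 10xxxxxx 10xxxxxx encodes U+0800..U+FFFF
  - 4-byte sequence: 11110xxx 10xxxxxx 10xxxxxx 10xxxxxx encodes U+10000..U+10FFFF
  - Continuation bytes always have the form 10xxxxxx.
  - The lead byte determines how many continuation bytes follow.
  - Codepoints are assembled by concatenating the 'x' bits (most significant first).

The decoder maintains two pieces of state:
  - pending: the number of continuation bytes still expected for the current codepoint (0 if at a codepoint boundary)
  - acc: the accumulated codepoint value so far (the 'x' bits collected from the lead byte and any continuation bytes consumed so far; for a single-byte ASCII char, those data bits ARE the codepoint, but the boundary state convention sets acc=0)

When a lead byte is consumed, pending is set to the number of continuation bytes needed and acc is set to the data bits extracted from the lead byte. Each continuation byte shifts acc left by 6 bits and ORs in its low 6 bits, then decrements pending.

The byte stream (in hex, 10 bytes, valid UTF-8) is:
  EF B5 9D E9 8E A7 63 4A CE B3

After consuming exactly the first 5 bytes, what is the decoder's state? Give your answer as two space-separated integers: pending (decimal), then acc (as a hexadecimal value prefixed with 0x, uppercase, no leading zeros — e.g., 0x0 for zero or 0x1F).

Answer: 1 0x24E

Derivation:
Byte[0]=EF: 3-byte lead. pending=2, acc=0xF
Byte[1]=B5: continuation. acc=(acc<<6)|0x35=0x3F5, pending=1
Byte[2]=9D: continuation. acc=(acc<<6)|0x1D=0xFD5D, pending=0
Byte[3]=E9: 3-byte lead. pending=2, acc=0x9
Byte[4]=8E: continuation. acc=(acc<<6)|0x0E=0x24E, pending=1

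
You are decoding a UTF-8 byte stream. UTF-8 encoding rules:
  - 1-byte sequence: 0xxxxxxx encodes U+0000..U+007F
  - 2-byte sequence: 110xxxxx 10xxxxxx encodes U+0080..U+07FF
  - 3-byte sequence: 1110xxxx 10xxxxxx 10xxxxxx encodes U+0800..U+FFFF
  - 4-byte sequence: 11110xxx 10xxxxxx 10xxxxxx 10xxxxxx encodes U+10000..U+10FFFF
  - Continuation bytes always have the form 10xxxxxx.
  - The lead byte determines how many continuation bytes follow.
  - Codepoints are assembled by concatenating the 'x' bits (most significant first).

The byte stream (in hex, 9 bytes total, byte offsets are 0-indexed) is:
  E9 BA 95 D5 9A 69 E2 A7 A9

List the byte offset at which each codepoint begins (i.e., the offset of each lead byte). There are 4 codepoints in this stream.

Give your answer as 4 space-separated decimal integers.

Byte[0]=E9: 3-byte lead, need 2 cont bytes. acc=0x9
Byte[1]=BA: continuation. acc=(acc<<6)|0x3A=0x27A
Byte[2]=95: continuation. acc=(acc<<6)|0x15=0x9E95
Completed: cp=U+9E95 (starts at byte 0)
Byte[3]=D5: 2-byte lead, need 1 cont bytes. acc=0x15
Byte[4]=9A: continuation. acc=(acc<<6)|0x1A=0x55A
Completed: cp=U+055A (starts at byte 3)
Byte[5]=69: 1-byte ASCII. cp=U+0069
Byte[6]=E2: 3-byte lead, need 2 cont bytes. acc=0x2
Byte[7]=A7: continuation. acc=(acc<<6)|0x27=0xA7
Byte[8]=A9: continuation. acc=(acc<<6)|0x29=0x29E9
Completed: cp=U+29E9 (starts at byte 6)

Answer: 0 3 5 6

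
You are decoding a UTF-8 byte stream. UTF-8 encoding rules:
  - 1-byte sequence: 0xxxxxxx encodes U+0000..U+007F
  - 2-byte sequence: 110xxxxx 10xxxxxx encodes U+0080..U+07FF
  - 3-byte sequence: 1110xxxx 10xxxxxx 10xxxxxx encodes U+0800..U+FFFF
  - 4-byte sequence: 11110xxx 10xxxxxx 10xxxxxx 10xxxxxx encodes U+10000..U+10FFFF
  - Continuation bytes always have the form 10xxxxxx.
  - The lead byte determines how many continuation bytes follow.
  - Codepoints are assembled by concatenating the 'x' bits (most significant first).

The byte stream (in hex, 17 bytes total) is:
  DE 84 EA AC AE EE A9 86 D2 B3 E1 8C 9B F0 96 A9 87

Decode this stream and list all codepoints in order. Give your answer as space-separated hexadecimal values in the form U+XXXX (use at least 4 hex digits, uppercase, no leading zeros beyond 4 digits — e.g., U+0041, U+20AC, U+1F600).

Answer: U+0784 U+AB2E U+EA46 U+04B3 U+131B U+16A47

Derivation:
Byte[0]=DE: 2-byte lead, need 1 cont bytes. acc=0x1E
Byte[1]=84: continuation. acc=(acc<<6)|0x04=0x784
Completed: cp=U+0784 (starts at byte 0)
Byte[2]=EA: 3-byte lead, need 2 cont bytes. acc=0xA
Byte[3]=AC: continuation. acc=(acc<<6)|0x2C=0x2AC
Byte[4]=AE: continuation. acc=(acc<<6)|0x2E=0xAB2E
Completed: cp=U+AB2E (starts at byte 2)
Byte[5]=EE: 3-byte lead, need 2 cont bytes. acc=0xE
Byte[6]=A9: continuation. acc=(acc<<6)|0x29=0x3A9
Byte[7]=86: continuation. acc=(acc<<6)|0x06=0xEA46
Completed: cp=U+EA46 (starts at byte 5)
Byte[8]=D2: 2-byte lead, need 1 cont bytes. acc=0x12
Byte[9]=B3: continuation. acc=(acc<<6)|0x33=0x4B3
Completed: cp=U+04B3 (starts at byte 8)
Byte[10]=E1: 3-byte lead, need 2 cont bytes. acc=0x1
Byte[11]=8C: continuation. acc=(acc<<6)|0x0C=0x4C
Byte[12]=9B: continuation. acc=(acc<<6)|0x1B=0x131B
Completed: cp=U+131B (starts at byte 10)
Byte[13]=F0: 4-byte lead, need 3 cont bytes. acc=0x0
Byte[14]=96: continuation. acc=(acc<<6)|0x16=0x16
Byte[15]=A9: continuation. acc=(acc<<6)|0x29=0x5A9
Byte[16]=87: continuation. acc=(acc<<6)|0x07=0x16A47
Completed: cp=U+16A47 (starts at byte 13)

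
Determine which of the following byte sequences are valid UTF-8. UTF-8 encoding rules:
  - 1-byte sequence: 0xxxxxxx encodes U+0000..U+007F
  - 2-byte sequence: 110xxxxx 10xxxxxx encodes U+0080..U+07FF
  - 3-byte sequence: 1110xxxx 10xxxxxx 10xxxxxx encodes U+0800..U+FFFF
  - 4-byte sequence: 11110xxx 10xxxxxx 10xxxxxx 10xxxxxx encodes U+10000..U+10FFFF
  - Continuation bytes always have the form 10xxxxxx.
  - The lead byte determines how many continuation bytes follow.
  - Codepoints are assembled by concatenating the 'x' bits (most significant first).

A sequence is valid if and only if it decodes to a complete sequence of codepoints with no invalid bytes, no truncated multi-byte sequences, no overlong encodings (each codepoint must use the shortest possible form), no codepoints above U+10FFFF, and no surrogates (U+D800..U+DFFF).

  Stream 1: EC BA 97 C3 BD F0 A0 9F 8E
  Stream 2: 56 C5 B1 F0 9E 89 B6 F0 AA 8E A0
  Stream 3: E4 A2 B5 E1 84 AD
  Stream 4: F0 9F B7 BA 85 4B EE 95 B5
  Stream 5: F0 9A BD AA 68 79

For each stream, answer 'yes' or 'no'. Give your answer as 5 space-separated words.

Stream 1: decodes cleanly. VALID
Stream 2: decodes cleanly. VALID
Stream 3: decodes cleanly. VALID
Stream 4: error at byte offset 4. INVALID
Stream 5: decodes cleanly. VALID

Answer: yes yes yes no yes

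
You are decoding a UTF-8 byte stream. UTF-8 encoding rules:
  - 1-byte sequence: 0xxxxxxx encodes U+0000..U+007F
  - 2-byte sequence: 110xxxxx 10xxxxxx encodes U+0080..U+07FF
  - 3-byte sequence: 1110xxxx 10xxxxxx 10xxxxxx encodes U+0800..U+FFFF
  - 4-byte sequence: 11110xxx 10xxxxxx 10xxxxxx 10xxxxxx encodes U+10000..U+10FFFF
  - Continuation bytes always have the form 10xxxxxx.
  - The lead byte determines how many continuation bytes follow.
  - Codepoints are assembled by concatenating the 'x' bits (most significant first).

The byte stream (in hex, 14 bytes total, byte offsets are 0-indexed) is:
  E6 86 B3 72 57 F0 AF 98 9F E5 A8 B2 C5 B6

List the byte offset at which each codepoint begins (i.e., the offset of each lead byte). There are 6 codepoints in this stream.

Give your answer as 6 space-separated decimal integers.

Byte[0]=E6: 3-byte lead, need 2 cont bytes. acc=0x6
Byte[1]=86: continuation. acc=(acc<<6)|0x06=0x186
Byte[2]=B3: continuation. acc=(acc<<6)|0x33=0x61B3
Completed: cp=U+61B3 (starts at byte 0)
Byte[3]=72: 1-byte ASCII. cp=U+0072
Byte[4]=57: 1-byte ASCII. cp=U+0057
Byte[5]=F0: 4-byte lead, need 3 cont bytes. acc=0x0
Byte[6]=AF: continuation. acc=(acc<<6)|0x2F=0x2F
Byte[7]=98: continuation. acc=(acc<<6)|0x18=0xBD8
Byte[8]=9F: continuation. acc=(acc<<6)|0x1F=0x2F61F
Completed: cp=U+2F61F (starts at byte 5)
Byte[9]=E5: 3-byte lead, need 2 cont bytes. acc=0x5
Byte[10]=A8: continuation. acc=(acc<<6)|0x28=0x168
Byte[11]=B2: continuation. acc=(acc<<6)|0x32=0x5A32
Completed: cp=U+5A32 (starts at byte 9)
Byte[12]=C5: 2-byte lead, need 1 cont bytes. acc=0x5
Byte[13]=B6: continuation. acc=(acc<<6)|0x36=0x176
Completed: cp=U+0176 (starts at byte 12)

Answer: 0 3 4 5 9 12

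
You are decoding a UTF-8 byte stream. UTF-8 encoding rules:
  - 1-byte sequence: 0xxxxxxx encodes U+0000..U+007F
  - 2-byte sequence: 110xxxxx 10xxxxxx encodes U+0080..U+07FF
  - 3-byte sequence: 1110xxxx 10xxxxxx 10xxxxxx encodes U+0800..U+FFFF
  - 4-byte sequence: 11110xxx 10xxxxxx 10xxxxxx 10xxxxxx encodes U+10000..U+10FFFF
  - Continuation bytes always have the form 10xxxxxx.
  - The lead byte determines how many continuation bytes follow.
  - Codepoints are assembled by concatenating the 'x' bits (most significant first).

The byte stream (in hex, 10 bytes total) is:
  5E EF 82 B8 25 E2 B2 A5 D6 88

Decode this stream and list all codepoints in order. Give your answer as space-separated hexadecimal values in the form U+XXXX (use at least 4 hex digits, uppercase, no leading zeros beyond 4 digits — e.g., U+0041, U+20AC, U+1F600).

Byte[0]=5E: 1-byte ASCII. cp=U+005E
Byte[1]=EF: 3-byte lead, need 2 cont bytes. acc=0xF
Byte[2]=82: continuation. acc=(acc<<6)|0x02=0x3C2
Byte[3]=B8: continuation. acc=(acc<<6)|0x38=0xF0B8
Completed: cp=U+F0B8 (starts at byte 1)
Byte[4]=25: 1-byte ASCII. cp=U+0025
Byte[5]=E2: 3-byte lead, need 2 cont bytes. acc=0x2
Byte[6]=B2: continuation. acc=(acc<<6)|0x32=0xB2
Byte[7]=A5: continuation. acc=(acc<<6)|0x25=0x2CA5
Completed: cp=U+2CA5 (starts at byte 5)
Byte[8]=D6: 2-byte lead, need 1 cont bytes. acc=0x16
Byte[9]=88: continuation. acc=(acc<<6)|0x08=0x588
Completed: cp=U+0588 (starts at byte 8)

Answer: U+005E U+F0B8 U+0025 U+2CA5 U+0588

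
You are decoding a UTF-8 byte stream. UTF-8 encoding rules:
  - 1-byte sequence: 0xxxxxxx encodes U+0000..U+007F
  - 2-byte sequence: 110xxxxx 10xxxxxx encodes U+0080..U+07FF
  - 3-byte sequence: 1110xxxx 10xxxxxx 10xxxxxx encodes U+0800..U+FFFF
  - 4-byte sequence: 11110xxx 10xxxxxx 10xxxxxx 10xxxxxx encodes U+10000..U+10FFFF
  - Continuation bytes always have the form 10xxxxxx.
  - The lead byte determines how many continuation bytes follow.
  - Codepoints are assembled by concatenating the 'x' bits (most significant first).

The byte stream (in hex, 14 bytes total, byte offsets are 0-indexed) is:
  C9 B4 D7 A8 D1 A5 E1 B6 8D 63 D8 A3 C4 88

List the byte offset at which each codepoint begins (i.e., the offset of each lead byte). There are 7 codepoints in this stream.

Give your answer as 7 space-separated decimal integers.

Answer: 0 2 4 6 9 10 12

Derivation:
Byte[0]=C9: 2-byte lead, need 1 cont bytes. acc=0x9
Byte[1]=B4: continuation. acc=(acc<<6)|0x34=0x274
Completed: cp=U+0274 (starts at byte 0)
Byte[2]=D7: 2-byte lead, need 1 cont bytes. acc=0x17
Byte[3]=A8: continuation. acc=(acc<<6)|0x28=0x5E8
Completed: cp=U+05E8 (starts at byte 2)
Byte[4]=D1: 2-byte lead, need 1 cont bytes. acc=0x11
Byte[5]=A5: continuation. acc=(acc<<6)|0x25=0x465
Completed: cp=U+0465 (starts at byte 4)
Byte[6]=E1: 3-byte lead, need 2 cont bytes. acc=0x1
Byte[7]=B6: continuation. acc=(acc<<6)|0x36=0x76
Byte[8]=8D: continuation. acc=(acc<<6)|0x0D=0x1D8D
Completed: cp=U+1D8D (starts at byte 6)
Byte[9]=63: 1-byte ASCII. cp=U+0063
Byte[10]=D8: 2-byte lead, need 1 cont bytes. acc=0x18
Byte[11]=A3: continuation. acc=(acc<<6)|0x23=0x623
Completed: cp=U+0623 (starts at byte 10)
Byte[12]=C4: 2-byte lead, need 1 cont bytes. acc=0x4
Byte[13]=88: continuation. acc=(acc<<6)|0x08=0x108
Completed: cp=U+0108 (starts at byte 12)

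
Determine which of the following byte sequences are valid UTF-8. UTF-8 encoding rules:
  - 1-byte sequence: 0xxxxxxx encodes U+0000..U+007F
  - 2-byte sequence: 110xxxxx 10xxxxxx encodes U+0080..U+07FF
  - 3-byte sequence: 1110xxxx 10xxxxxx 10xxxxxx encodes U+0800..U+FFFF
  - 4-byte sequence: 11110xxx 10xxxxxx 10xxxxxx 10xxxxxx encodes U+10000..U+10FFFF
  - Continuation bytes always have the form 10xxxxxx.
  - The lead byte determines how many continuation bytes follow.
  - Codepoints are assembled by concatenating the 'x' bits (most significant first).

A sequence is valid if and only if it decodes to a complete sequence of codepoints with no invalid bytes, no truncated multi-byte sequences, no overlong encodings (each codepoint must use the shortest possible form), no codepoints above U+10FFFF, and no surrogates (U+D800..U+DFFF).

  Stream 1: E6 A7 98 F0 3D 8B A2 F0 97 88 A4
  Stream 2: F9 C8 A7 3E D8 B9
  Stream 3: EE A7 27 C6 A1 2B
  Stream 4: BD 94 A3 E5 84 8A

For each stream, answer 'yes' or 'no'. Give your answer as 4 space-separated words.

Stream 1: error at byte offset 4. INVALID
Stream 2: error at byte offset 0. INVALID
Stream 3: error at byte offset 2. INVALID
Stream 4: error at byte offset 0. INVALID

Answer: no no no no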